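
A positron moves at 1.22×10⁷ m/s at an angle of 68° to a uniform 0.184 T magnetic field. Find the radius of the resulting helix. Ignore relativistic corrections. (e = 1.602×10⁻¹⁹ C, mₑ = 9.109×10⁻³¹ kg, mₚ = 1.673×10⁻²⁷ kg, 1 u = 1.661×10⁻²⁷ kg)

v⊥ = v sinθ = 1.22×10⁷·sin68° ≈ 1.131×10⁷ m/s.
r = m v⊥/(|q|B) = (9.109×10⁻³¹)(1.131×10⁷)/((1.602×10⁻¹⁹)(0.184)) ≈ 3.50×10⁻⁴ m.

r ≈ 3.50×10⁻⁴ m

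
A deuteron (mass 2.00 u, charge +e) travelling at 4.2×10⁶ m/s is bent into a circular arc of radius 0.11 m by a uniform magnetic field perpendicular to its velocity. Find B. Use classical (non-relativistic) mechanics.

From |q|vB = mv²/r, B = mv/(|q|r).
B = (3.322×10⁻²⁷)(4.2×10⁶)/((1.602×10⁻¹⁹)(0.11)) ≈ 0.79 T.

B ≈ 0.79 T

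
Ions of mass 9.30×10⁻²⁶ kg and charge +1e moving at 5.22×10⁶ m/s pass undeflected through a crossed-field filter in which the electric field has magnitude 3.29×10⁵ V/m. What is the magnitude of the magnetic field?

B = 0.0630 T

Balance of forces in the selector: qE = qvB ⇒ B = E/v.
B = 3.29×10⁵/5.22×10⁶ = 0.0630 T.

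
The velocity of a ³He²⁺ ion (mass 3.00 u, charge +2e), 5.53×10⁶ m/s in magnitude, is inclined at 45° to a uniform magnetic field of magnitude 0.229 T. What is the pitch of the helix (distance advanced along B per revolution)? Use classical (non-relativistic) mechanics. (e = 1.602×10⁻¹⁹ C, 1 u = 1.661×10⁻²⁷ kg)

v∥ = v cosθ = 5.53×10⁶·cos45° ≈ 3.910×10⁶ m/s.
T = 2πm/(|q|B) = 2π(4.983×10⁻²⁷)/((3.204×10⁻¹⁹)(0.229)) ≈ 4.267×10⁻⁷ s.
pitch = v∥ T = (3.910×10⁶)(4.267×10⁻⁷) ≈ 1.67 m.

p ≈ 1.67 m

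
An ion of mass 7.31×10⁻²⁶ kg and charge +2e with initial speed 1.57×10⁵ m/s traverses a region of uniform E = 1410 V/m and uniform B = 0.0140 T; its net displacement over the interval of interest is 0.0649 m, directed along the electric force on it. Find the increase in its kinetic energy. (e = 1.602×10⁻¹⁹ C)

ΔKE ≈ 2.93×10⁻¹⁷ J

The magnetic force is always ⟂ v and does no work; only the electric force changes KE.
ΔKE = F_E · d = |q|E d = (3.204×10⁻¹⁹)(1410)(0.0649) ≈ 2.93×10⁻¹⁷ J.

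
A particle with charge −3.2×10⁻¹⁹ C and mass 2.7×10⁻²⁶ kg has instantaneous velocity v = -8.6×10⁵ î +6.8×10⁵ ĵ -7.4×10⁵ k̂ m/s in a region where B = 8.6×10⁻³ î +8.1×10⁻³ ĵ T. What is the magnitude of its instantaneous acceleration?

|a| ≈ 1.84×10¹¹ m/s²

v×B = (5990, -6360, -1.28×10⁴) N/C.
F = q v×B = (−3.2×10⁻¹⁹ C)·(5990, -6360, -1.28×10⁴) = (-1.92×10⁻¹⁵, 2.04×10⁻¹⁵, 4.10×10⁻¹⁵) N.
|a| = |F|/m = 4.964×10⁻¹⁵/2.7×10⁻²⁶ ≈ 1.84×10¹¹ m/s².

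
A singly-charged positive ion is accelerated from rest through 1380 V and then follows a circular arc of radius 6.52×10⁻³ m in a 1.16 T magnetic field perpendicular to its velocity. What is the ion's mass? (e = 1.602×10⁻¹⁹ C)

m ≈ 3.32×10⁻²⁷ kg

Combine |q|V = ½mv² and r = mv/(|q|B): eliminate v to get m = qB²r²/(2V).
m = (1.602×10⁻¹⁹)(1.16)²(6.52×10⁻³)²/(2·1380) ≈ 3.32×10⁻²⁷ kg.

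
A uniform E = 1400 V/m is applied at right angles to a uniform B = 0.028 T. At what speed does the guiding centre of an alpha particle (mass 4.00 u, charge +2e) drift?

In crossed fields the guiding centre drifts at v_d = |E×B|/B² = E/B, independent of charge and mass.
v_d = 1400/0.028 = 5.0×10⁴ m/s.

v_d ≈ 5.0×10⁴ m/s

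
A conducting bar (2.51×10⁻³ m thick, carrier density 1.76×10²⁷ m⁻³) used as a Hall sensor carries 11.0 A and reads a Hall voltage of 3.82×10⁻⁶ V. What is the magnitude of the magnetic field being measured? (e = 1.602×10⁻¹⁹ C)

From V_H = IB/(n e t), B = V_H n e t / I.
B = (3.82×10⁻⁶)(1.76×10²⁷)(1.602×10⁻¹⁹)(2.51×10⁻³)/11.0 ≈ 0.246 T.

B ≈ 0.246 T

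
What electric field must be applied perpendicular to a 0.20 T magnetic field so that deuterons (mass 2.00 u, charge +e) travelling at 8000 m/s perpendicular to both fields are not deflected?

E = 1600 V/m

For straight-line motion qE = qvB, so E = vB.
E = 8000 × 0.20 = 1600 V/m.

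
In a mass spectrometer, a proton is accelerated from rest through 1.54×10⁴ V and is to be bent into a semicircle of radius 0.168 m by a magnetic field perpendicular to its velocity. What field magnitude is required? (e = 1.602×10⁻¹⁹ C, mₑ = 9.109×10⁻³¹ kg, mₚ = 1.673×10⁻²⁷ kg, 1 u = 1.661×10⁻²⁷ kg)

v = √(2|q|V/m) = √(2·1.602×10⁻¹⁹·1.54×10⁴/1.673×10⁻²⁷) ≈ 1.717×10⁶ m/s.
B = mv/(|q|r) = (1.673×10⁻²⁷)(1.717×10⁶)/((1.602×10⁻¹⁹)(0.168)) ≈ 0.107 T.

B ≈ 0.107 T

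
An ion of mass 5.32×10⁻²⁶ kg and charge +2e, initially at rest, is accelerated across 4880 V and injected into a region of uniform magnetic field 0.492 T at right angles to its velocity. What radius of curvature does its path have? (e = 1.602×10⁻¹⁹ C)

Acceleration: |q|V = ½mv² ⇒ v = √(2|q|V/m) = √(2·3.204×10⁻¹⁹·4880/5.32×10⁻²⁶) ≈ 2.424×10⁵ m/s.
In the field: r = mv/(|q|B) = (5.32×10⁻²⁶)(2.424×10⁵)/((3.204×10⁻¹⁹)(0.492)) ≈ 0.0818 m.

r ≈ 0.0818 m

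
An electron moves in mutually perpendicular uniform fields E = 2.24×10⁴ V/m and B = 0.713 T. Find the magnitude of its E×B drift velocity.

v_d ≈ 3.14×10⁴ m/s

In crossed fields the guiding centre drifts at v_d = |E×B|/B² = E/B, independent of charge and mass.
v_d = 2.24×10⁴/0.713 = 3.14×10⁴ m/s.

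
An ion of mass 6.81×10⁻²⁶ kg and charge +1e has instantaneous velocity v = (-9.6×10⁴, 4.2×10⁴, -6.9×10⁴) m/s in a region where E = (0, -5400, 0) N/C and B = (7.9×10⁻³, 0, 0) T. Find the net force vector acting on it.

F ≈ (0, -9.52×10⁻¹⁶, -5.32×10⁻¹⁷) N

v×B = (0, -545, -332) N/C.
E + v×B = (0, -5950, -332) N/C.
F = q(E + v×B) = (1.602×10⁻¹⁹ C)·(0, -5950, -332) = (0, -9.52×10⁻¹⁶, -5.32×10⁻¹⁷) N.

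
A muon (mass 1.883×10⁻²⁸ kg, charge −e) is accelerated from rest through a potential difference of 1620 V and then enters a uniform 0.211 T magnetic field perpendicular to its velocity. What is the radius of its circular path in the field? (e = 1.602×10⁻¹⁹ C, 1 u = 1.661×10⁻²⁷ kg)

Acceleration: |q|V = ½mv² ⇒ v = √(2|q|V/m) = √(2·1.602×10⁻¹⁹·1620/1.883×10⁻²⁸) ≈ 1.660×10⁶ m/s.
In the field: r = mv/(|q|B) = (1.883×10⁻²⁸)(1.660×10⁶)/((1.602×10⁻¹⁹)(0.211)) ≈ 9.25×10⁻³ m.

r ≈ 9.25×10⁻³ m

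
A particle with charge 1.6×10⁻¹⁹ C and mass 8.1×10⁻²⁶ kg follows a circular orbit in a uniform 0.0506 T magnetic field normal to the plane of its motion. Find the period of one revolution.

The cyclotron period depends only on m, q, B: T = 2πm/(|q|B).
T = 2π(8.1×10⁻²⁶)/((1.6×10⁻¹⁹)(0.0506)) ≈ 6.29×10⁻⁵ s.

T ≈ 6.29×10⁻⁵ s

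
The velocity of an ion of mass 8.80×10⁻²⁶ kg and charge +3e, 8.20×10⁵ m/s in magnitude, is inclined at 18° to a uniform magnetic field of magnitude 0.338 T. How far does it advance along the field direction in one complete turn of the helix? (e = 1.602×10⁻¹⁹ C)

v∥ = v cosθ = 8.20×10⁵·cos18° ≈ 7.799×10⁵ m/s.
T = 2πm/(|q|B) = 2π(8.80×10⁻²⁶)/((4.806×10⁻¹⁹)(0.338)) ≈ 3.404×10⁻⁶ s.
pitch = v∥ T = (7.799×10⁵)(3.404×10⁻⁶) ≈ 2.65 m.

p ≈ 2.65 m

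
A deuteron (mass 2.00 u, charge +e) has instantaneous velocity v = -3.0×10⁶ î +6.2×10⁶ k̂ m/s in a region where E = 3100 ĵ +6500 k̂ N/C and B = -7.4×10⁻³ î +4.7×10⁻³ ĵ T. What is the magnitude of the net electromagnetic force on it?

|F| ≈ 8.38×10⁻¹⁵ N

v×B = (-2.91×10⁴, -4.59×10⁴, -1.41×10⁴) N/C.
E + v×B = (-2.91×10⁴, -4.28×10⁴, -7600) N/C.
F = q(E + v×B) = (1.602×10⁻¹⁹ C)·(-2.91×10⁴, -4.28×10⁴, -7600) = (-4.67×10⁻¹⁵, -6.85×10⁻¹⁵, -1.22×10⁻¹⁵) N.
|F| = 8.38×10⁻¹⁵ N.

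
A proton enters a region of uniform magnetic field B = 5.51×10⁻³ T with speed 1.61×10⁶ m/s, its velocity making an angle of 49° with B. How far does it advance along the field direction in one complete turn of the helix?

p ≈ 12.6 m

v∥ = v cosθ = 1.61×10⁶·cos49° ≈ 1.056×10⁶ m/s.
T = 2πm/(|q|B) = 2π(1.673×10⁻²⁷)/((1.602×10⁻¹⁹)(5.51×10⁻³)) ≈ 1.191×10⁻⁵ s.
pitch = v∥ T = (1.056×10⁶)(1.191×10⁻⁵) ≈ 12.6 m.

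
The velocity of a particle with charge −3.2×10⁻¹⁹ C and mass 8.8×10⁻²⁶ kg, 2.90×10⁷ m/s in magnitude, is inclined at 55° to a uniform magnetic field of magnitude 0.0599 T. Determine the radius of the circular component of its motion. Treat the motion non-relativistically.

v⊥ = v sinθ = 2.90×10⁷·sin55° ≈ 2.376×10⁷ m/s.
r = m v⊥/(|q|B) = (8.8×10⁻²⁶)(2.376×10⁷)/((3.2×10⁻¹⁹)(0.0599)) ≈ 109 m.

r ≈ 109 m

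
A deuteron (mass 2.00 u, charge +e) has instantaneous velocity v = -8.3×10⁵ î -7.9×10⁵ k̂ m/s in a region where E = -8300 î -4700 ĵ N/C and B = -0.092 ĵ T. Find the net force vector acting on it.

F ≈ (-1.30×10⁻¹⁴, -7.53×10⁻¹⁶, 1.22×10⁻¹⁴) N

v×B = (-7.27×10⁴, 0, 7.64×10⁴) N/C.
E + v×B = (-8.10×10⁴, -4700, 7.64×10⁴) N/C.
F = q(E + v×B) = (1.602×10⁻¹⁹ C)·(-8.10×10⁴, -4700, 7.64×10⁴) = (-1.30×10⁻¹⁴, -7.53×10⁻¹⁶, 1.22×10⁻¹⁴) N.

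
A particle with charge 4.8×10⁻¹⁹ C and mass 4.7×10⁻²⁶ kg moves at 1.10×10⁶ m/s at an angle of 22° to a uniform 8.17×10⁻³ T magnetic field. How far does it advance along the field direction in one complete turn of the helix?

v∥ = v cosθ = 1.10×10⁶·cos22° ≈ 1.020×10⁶ m/s.
T = 2πm/(|q|B) = 2π(4.7×10⁻²⁶)/((4.8×10⁻¹⁹)(8.17×10⁻³)) ≈ 7.530×10⁻⁵ s.
pitch = v∥ T = (1.020×10⁶)(7.530×10⁻⁵) ≈ 76.8 m.

p ≈ 76.8 m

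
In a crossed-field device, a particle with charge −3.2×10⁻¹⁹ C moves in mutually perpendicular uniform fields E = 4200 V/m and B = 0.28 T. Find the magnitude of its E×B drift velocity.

The E×B drift speed is v_d = E/B.
v_d = 4200/0.28 = 1.5×10⁴ m/s.

v_d ≈ 1.5×10⁴ m/s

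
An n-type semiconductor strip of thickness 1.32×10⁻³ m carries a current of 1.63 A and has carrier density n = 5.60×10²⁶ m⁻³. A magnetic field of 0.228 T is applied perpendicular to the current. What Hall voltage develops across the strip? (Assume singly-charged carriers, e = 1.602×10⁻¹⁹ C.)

V_H = IB/(n e t).
V_H = (1.63)(0.228)/((5.60×10²⁶)(1.602×10⁻¹⁹)(1.32×10⁻³)) ≈ 3.14×10⁻⁶ V.

V_H ≈ 3.14×10⁻⁶ V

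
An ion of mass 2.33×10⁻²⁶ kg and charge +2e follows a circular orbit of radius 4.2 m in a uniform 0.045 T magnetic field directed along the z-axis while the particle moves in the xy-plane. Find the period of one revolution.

The cyclotron period depends only on m, q, B: T = 2πm/(|q|B).
T = 2π(2.33×10⁻²⁶)/((3.204×10⁻¹⁹)(0.045)) ≈ 1.0×10⁻⁵ s.

T ≈ 1.0×10⁻⁵ s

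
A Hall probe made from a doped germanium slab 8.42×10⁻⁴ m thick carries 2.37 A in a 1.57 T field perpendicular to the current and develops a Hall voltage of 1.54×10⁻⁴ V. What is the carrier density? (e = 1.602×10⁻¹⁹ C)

From V_H = IB/(n e t), n = IB/(V_H e t).
n = (2.37)(1.57)/((1.54×10⁻⁴)(1.602×10⁻¹⁹)(8.42×10⁻⁴)) ≈ 1.79×10²⁶ m⁻³.

n ≈ 1.79×10²⁶ m⁻³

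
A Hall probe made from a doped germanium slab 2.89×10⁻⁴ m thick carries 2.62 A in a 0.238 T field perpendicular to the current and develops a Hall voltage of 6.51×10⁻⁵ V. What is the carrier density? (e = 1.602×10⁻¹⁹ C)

From V_H = IB/(n e t), n = IB/(V_H e t).
n = (2.62)(0.238)/((6.51×10⁻⁵)(1.602×10⁻¹⁹)(2.89×10⁻⁴)) ≈ 2.07×10²⁶ m⁻³.

n ≈ 2.07×10²⁶ m⁻³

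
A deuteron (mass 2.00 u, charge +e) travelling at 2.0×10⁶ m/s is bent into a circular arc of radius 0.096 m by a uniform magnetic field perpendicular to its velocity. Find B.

B ≈ 0.43 T

From |q|vB = mv²/r, B = mv/(|q|r).
B = (3.322×10⁻²⁷)(2.0×10⁶)/((1.602×10⁻¹⁹)(0.096)) ≈ 0.43 T.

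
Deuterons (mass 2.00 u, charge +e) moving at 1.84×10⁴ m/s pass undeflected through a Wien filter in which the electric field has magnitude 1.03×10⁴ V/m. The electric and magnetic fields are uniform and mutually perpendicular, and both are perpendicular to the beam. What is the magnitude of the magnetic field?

B = 0.560 T

Balance of forces in the selector: qE = qvB ⇒ B = E/v.
B = 1.03×10⁴/1.84×10⁴ = 0.560 T.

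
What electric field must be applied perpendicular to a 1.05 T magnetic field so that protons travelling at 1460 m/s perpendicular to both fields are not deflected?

E = 1530 V/m

For straight-line motion qE = qvB, so E = vB.
E = 1460 × 1.05 = 1530 V/m.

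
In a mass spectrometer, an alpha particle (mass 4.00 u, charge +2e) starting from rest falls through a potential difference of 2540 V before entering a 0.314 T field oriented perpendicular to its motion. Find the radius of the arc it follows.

r ≈ 0.0327 m

Acceleration: |q|V = ½mv² ⇒ v = √(2|q|V/m) = √(2·3.204×10⁻¹⁹·2540/6.644×10⁻²⁷) ≈ 4.950×10⁵ m/s.
In the field: r = mv/(|q|B) = (6.644×10⁻²⁷)(4.950×10⁵)/((3.204×10⁻¹⁹)(0.314)) ≈ 0.0327 m.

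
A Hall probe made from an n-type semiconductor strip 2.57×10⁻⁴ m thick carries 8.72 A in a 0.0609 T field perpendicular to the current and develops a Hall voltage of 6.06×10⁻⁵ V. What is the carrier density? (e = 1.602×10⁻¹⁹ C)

n ≈ 2.13×10²⁶ m⁻³

From V_H = IB/(n e t), n = IB/(V_H e t).
n = (8.72)(0.0609)/((6.06×10⁻⁵)(1.602×10⁻¹⁹)(2.57×10⁻⁴)) ≈ 2.13×10²⁶ m⁻³.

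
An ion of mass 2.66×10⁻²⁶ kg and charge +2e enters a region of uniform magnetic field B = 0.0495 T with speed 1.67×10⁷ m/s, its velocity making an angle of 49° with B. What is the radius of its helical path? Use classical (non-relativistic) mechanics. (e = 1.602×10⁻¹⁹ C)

r ≈ 21.1 m

v⊥ = v sinθ = 1.67×10⁷·sin49° ≈ 1.260×10⁷ m/s.
r = m v⊥/(|q|B) = (2.66×10⁻²⁶)(1.260×10⁷)/((3.204×10⁻¹⁹)(0.0495)) ≈ 21.1 m.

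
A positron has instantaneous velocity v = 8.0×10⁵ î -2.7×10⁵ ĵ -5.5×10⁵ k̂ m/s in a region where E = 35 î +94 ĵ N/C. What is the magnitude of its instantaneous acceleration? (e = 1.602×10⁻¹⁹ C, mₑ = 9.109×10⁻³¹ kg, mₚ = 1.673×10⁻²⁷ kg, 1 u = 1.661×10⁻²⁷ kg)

Only an electric field acts, so F = qE = (1.602×10⁻¹⁹ C)·(35.0, 94.0, 0) = (5.61×10⁻¹⁸, 1.51×10⁻¹⁷, 0) N.
|a| = |F|/m = 1.607×10⁻¹⁷/9.109×10⁻³¹ ≈ 1.76×10¹³ m/s².

|a| ≈ 1.76×10¹³ m/s²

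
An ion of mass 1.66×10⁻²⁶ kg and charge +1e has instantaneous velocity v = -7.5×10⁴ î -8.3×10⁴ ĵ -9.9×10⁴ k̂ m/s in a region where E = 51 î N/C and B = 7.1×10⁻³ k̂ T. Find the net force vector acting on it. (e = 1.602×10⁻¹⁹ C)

v×B = (-589, 532, 0) N/C.
E + v×B = (-538, 532, 0) N/C.
F = q(E + v×B) = (1.602×10⁻¹⁹ C)·(-538, 532, 0) = (-8.62×10⁻¹⁷, 8.53×10⁻¹⁷, 0) N.

F ≈ (-8.62×10⁻¹⁷, 8.53×10⁻¹⁷, 0) N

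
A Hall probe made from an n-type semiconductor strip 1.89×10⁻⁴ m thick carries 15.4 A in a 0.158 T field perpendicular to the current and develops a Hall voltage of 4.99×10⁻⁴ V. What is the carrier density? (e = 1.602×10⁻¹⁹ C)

n ≈ 1.61×10²⁶ m⁻³

From V_H = IB/(n e t), n = IB/(V_H e t).
n = (15.4)(0.158)/((4.99×10⁻⁴)(1.602×10⁻¹⁹)(1.89×10⁻⁴)) ≈ 1.61×10²⁶ m⁻³.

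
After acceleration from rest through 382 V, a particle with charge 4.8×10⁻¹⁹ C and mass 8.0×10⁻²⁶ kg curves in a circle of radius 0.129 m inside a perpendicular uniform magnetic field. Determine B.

v = √(2|q|V/m) = √(2·4.8×10⁻¹⁹·382/8.0×10⁻²⁶) ≈ 6.771×10⁴ m/s.
B = mv/(|q|r) = (8.0×10⁻²⁶)(6.771×10⁴)/((4.8×10⁻¹⁹)(0.129)) ≈ 0.0875 T.

B ≈ 0.0875 T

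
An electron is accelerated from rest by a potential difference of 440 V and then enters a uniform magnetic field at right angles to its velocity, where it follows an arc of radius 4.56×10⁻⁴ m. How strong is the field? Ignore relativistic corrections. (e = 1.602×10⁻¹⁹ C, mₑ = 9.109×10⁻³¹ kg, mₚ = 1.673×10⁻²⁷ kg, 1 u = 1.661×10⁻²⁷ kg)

v = √(2|q|V/m) = √(2·1.602×10⁻¹⁹·440/9.109×10⁻³¹) ≈ 1.244×10⁷ m/s.
B = mv/(|q|r) = (9.109×10⁻³¹)(1.244×10⁷)/((1.602×10⁻¹⁹)(4.56×10⁻⁴)) ≈ 0.155 T.

B ≈ 0.155 T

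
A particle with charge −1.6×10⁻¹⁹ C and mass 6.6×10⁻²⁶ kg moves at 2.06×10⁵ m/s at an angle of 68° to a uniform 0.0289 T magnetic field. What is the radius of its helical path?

r ≈ 2.73 m

v⊥ = v sinθ = 2.06×10⁵·sin68° ≈ 1.910×10⁵ m/s.
r = m v⊥/(|q|B) = (6.6×10⁻²⁶)(1.910×10⁵)/((1.6×10⁻¹⁹)(0.0289)) ≈ 2.73 m.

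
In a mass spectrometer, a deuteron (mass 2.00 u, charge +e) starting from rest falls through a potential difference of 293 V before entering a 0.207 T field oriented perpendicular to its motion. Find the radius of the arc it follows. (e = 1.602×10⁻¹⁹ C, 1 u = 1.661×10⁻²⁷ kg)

r ≈ 0.0168 m

Acceleration: |q|V = ½mv² ⇒ v = √(2|q|V/m) = √(2·1.602×10⁻¹⁹·293/3.322×10⁻²⁷) ≈ 1.681×10⁵ m/s.
In the field: r = mv/(|q|B) = (3.322×10⁻²⁷)(1.681×10⁵)/((1.602×10⁻¹⁹)(0.207)) ≈ 0.0168 m.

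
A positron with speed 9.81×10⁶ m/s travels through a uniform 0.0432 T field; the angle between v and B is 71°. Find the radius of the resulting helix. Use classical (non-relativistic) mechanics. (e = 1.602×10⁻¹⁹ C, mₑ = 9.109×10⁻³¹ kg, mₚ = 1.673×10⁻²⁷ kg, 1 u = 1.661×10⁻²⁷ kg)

v⊥ = v sinθ = 9.81×10⁶·sin71° ≈ 9.276×10⁶ m/s.
r = m v⊥/(|q|B) = (9.109×10⁻³¹)(9.276×10⁶)/((1.602×10⁻¹⁹)(0.0432)) ≈ 1.22×10⁻³ m.

r ≈ 1.22×10⁻³ m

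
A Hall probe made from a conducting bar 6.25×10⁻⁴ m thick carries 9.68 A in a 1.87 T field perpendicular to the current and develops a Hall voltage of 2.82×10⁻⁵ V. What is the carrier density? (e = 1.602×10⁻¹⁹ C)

From V_H = IB/(n e t), n = IB/(V_H e t).
n = (9.68)(1.87)/((2.82×10⁻⁵)(1.602×10⁻¹⁹)(6.25×10⁻⁴)) ≈ 6.41×10²⁷ m⁻³.

n ≈ 6.41×10²⁷ m⁻³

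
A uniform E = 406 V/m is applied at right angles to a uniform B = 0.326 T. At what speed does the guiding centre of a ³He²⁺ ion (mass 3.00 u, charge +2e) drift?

v_d ≈ 1250 m/s

The E×B drift speed is v_d = E/B.
v_d = 406/0.326 = 1250 m/s.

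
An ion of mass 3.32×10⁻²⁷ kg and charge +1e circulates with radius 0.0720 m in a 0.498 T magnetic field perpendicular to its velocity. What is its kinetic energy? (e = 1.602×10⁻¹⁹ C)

KE ≈ 3.10×10⁴ eV

v = |q|Br/m, then KE = ½mv² = (qBr)²/(2m).
v = (1.602×10⁻¹⁹)(0.498)(0.0720)/3.32×10⁻²⁷ ≈ 1.730×10⁶ m/s.
KE = ½(3.32×10⁻²⁷)(1.730×10⁶)² ≈ 4.97×10⁻¹⁵ J = 3.10×10⁴ eV.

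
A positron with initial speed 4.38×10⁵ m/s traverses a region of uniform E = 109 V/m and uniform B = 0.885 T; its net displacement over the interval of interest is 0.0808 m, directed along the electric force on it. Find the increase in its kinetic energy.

ΔKE ≈ 1.41×10⁻¹⁸ J

The magnetic force is always ⟂ v and does no work; only the electric force changes KE.
ΔKE = F_E · d = |q|E d = (1.602×10⁻¹⁹)(109)(0.0808) ≈ 1.41×10⁻¹⁸ J.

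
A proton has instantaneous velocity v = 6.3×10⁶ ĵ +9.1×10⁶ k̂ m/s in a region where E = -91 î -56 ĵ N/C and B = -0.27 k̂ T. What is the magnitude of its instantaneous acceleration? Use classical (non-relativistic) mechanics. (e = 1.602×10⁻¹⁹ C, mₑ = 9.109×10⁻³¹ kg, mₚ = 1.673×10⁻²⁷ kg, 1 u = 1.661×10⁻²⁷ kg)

|a| ≈ 1.63×10¹⁴ m/s²

v×B = (-1.70×10⁶, 0, 0) N/C.
E + v×B = (-1.70×10⁶, -56.0, 0) N/C.
F = q(E + v×B) = (1.602×10⁻¹⁹ C)·(-1.70×10⁶, -56.0, 0) = (-2.73×10⁻¹³, -8.97×10⁻¹⁸, 0) N.
|a| = |F|/m = 2.725×10⁻¹³/1.673×10⁻²⁷ ≈ 1.63×10¹⁴ m/s².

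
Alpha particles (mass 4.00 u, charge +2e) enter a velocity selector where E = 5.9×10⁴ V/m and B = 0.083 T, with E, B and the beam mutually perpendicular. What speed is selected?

Zero net Lorentz force requires |qE| = |q v×B|, i.e. E = vB.
v = E/B = 5.9×10⁴/0.083 = 7.1×10⁵ m/s.

v = 7.1×10⁵ m/s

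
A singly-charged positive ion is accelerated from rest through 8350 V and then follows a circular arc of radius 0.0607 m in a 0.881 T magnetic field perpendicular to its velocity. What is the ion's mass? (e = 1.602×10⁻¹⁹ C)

m ≈ 2.74×10⁻²⁶ kg

Combine |q|V = ½mv² and r = mv/(|q|B): eliminate v to get m = qB²r²/(2V).
m = (1.602×10⁻¹⁹)(0.881)²(0.0607)²/(2·8350) ≈ 2.74×10⁻²⁶ kg.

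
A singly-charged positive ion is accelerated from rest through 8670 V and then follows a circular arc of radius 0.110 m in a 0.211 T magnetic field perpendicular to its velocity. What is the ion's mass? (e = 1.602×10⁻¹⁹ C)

m ≈ 4.98×10⁻²⁷ kg

Combine |q|V = ½mv² and r = mv/(|q|B): eliminate v to get m = qB²r²/(2V).
m = (1.602×10⁻¹⁹)(0.211)²(0.110)²/(2·8670) ≈ 4.98×10⁻²⁷ kg.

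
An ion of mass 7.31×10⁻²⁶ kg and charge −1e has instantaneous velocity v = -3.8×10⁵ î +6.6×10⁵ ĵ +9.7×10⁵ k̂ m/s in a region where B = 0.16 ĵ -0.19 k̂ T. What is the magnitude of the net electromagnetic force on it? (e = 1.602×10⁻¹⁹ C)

v×B = (-2.81×10⁵, -7.22×10⁴, -6.08×10⁴) N/C.
F = q v×B = (−1.602×10⁻¹⁹ C)·(-2.81×10⁵, -7.22×10⁴, -6.08×10⁴) = (4.50×10⁻¹⁴, 1.16×10⁻¹⁴, 9.74×10⁻¹⁵) N.
|F| = 4.74×10⁻¹⁴ N.

|F| ≈ 4.74×10⁻¹⁴ N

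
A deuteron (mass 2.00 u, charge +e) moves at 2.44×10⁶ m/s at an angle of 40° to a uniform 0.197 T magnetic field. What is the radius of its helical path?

v⊥ = v sinθ = 2.44×10⁶·sin40° ≈ 1.568×10⁶ m/s.
r = m v⊥/(|q|B) = (3.322×10⁻²⁷)(1.568×10⁶)/((1.602×10⁻¹⁹)(0.197)) ≈ 0.165 m.

r ≈ 0.165 m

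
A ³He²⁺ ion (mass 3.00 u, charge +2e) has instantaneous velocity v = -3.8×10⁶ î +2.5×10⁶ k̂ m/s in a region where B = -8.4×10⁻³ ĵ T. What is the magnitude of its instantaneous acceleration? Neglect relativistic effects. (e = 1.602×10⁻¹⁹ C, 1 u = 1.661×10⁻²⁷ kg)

|a| ≈ 2.46×10¹² m/s²

v×B = (2.10×10⁴, 0, 3.19×10⁴) N/C.
F = q v×B = (3.204×10⁻¹⁹ C)·(2.10×10⁴, 0, 3.19×10⁴) = (6.73×10⁻¹⁵, 0, 1.02×10⁻¹⁴) N.
|a| = |F|/m = 1.224×10⁻¹⁴/4.983×10⁻²⁷ ≈ 2.46×10¹² m/s².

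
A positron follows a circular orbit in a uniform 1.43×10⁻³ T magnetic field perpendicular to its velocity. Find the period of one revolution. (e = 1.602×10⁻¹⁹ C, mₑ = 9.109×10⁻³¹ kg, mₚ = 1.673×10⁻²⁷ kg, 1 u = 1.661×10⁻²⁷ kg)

The cyclotron period depends only on m, q, B: T = 2πm/(|q|B).
T = 2π(9.109×10⁻³¹)/((1.602×10⁻¹⁹)(1.43×10⁻³)) ≈ 2.50×10⁻⁸ s.

T ≈ 2.50×10⁻⁸ s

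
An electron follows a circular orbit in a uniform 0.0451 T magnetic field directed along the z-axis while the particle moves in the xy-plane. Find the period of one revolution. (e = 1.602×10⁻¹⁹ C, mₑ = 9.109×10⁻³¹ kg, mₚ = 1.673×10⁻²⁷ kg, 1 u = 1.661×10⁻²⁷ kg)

The cyclotron period depends only on m, q, B: T = 2πm/(|q|B).
T = 2π(9.109×10⁻³¹)/((1.602×10⁻¹⁹)(0.0451)) ≈ 7.92×10⁻¹⁰ s.

T ≈ 7.92×10⁻¹⁰ s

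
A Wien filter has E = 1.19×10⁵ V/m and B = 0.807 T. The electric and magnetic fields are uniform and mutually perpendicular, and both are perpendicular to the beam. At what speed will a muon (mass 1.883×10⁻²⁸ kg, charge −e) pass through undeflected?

v = 1.47×10⁵ m/s

Straight-line motion ⇒ electric and magnetic forces cancel, so E = vB.
v = E/B = 1.19×10⁵/0.807 = 1.47×10⁵ m/s.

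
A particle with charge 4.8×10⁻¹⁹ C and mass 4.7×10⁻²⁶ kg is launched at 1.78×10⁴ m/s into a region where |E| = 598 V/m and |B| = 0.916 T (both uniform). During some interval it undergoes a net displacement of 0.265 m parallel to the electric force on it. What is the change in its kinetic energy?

ΔKE ≈ 7.61×10⁻¹⁷ J

The magnetic force is always ⟂ v and does no work; only the electric force changes KE.
ΔKE = F_E · d = |q|E d = (4.8×10⁻¹⁹)(598)(0.265) ≈ 7.61×10⁻¹⁷ J.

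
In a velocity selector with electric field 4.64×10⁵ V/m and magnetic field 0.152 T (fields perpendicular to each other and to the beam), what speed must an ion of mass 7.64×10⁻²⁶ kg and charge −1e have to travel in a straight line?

Straight-line motion ⇒ electric and magnetic forces cancel, so E = vB.
v = E/B = 4.64×10⁵/0.152 = 3.05×10⁶ m/s.

v = 3.05×10⁶ m/s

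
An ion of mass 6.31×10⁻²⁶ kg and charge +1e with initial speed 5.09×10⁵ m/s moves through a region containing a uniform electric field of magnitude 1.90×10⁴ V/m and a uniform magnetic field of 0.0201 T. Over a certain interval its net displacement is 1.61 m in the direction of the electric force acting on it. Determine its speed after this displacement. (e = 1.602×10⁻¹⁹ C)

v_f ≈ 6.44×10⁵ m/s

B does no work; ΔKE = |q|E d.
½mv_f² = ½mv₀² + |q|Ed = ½(6.31×10⁻²⁶)(5.09×10⁵)² + (1.602×10⁻¹⁹)(1.90×10⁴)(1.61) ≈ 8.174×10⁻¹⁵ J + 4.901×10⁻¹⁵ J ≈ 1.307×10⁻¹⁴ J.
v_f = √(2·1.307×10⁻¹⁴/6.31×10⁻²⁶) ≈ 6.44×10⁵ m/s.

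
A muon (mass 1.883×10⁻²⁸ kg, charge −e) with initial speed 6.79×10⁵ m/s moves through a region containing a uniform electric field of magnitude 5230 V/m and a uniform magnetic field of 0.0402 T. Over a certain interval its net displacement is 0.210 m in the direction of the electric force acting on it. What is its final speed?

v_f ≈ 1.53×10⁶ m/s

B does no work; ΔKE = |q|E d.
½mv_f² = ½mv₀² + |q|Ed = ½(1.883×10⁻²⁸)(6.79×10⁵)² + (1.602×10⁻¹⁹)(5230)(0.210) ≈ 4.341×10⁻¹⁷ J + 1.759×10⁻¹⁶ J ≈ 2.194×10⁻¹⁶ J.
v_f = √(2·2.194×10⁻¹⁶/1.883×10⁻²⁸) ≈ 1.53×10⁶ m/s.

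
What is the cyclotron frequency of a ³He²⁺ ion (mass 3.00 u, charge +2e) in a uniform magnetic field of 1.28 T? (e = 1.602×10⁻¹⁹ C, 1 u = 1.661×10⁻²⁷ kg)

f ≈ 1.31×10⁷ Hz

f = |q|B/(2πm).
f = (3.204×10⁻¹⁹)(1.28)/(2π·4.983×10⁻²⁷) ≈ 1.31×10⁷ Hz.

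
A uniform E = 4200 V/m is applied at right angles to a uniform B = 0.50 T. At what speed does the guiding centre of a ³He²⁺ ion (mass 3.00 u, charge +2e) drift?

v_d ≈ 8400 m/s

The E×B drift speed is v_d = E/B.
v_d = 4200/0.50 = 8400 m/s.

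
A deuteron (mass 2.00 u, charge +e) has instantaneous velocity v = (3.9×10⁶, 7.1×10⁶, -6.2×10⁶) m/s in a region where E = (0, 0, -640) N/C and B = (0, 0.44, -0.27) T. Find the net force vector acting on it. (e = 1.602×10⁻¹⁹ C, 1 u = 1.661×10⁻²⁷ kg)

v×B = (8.11×10⁵, 1.05×10⁶, 1.72×10⁶) N/C.
E + v×B = (8.11×10⁵, 1.05×10⁶, 1.72×10⁶) N/C.
F = q(E + v×B) = (1.602×10⁻¹⁹ C)·(8.11×10⁵, 1.05×10⁶, 1.72×10⁶) = (1.30×10⁻¹³, 1.69×10⁻¹³, 2.75×10⁻¹³) N.

F ≈ (1.30×10⁻¹³, 1.69×10⁻¹³, 2.75×10⁻¹³) N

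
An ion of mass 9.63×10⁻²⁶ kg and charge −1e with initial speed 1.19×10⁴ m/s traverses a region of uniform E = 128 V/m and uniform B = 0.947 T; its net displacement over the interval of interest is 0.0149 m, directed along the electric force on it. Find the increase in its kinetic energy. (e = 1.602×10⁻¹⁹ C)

The magnetic force is always ⟂ v and does no work; only the electric force changes KE.
ΔKE = F_E · d = |q|E d = (1.602×10⁻¹⁹)(128)(0.0149) ≈ 3.06×10⁻¹⁹ J.

ΔKE ≈ 3.06×10⁻¹⁹ J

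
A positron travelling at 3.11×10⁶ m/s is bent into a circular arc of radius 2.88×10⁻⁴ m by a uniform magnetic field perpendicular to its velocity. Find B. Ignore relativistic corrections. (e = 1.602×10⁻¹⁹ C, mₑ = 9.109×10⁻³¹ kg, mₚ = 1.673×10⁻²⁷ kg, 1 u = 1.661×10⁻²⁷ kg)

From |q|vB = mv²/r, B = mv/(|q|r).
B = (9.109×10⁻³¹)(3.11×10⁶)/((1.602×10⁻¹⁹)(2.88×10⁻⁴)) ≈ 0.0614 T.

B ≈ 0.0614 T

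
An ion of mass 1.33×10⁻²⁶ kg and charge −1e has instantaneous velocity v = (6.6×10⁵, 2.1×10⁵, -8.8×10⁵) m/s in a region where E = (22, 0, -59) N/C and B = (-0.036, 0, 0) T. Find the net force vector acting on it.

F ≈ (-3.52×10⁻¹⁸, -5.08×10⁻¹⁵, -1.20×10⁻¹⁵) N

v×B = (0, 3.17×10⁴, 7560) N/C.
E + v×B = (22.0, 3.17×10⁴, 7500) N/C.
F = q(E + v×B) = (−1.602×10⁻¹⁹ C)·(22.0, 3.17×10⁴, 7500) = (-3.52×10⁻¹⁸, -5.08×10⁻¹⁵, -1.20×10⁻¹⁵) N.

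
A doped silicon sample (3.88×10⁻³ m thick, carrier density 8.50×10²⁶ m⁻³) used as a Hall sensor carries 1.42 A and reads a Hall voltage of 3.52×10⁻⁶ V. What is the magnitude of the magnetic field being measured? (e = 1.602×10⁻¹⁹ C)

From V_H = IB/(n e t), B = V_H n e t / I.
B = (3.52×10⁻⁶)(8.50×10²⁶)(1.602×10⁻¹⁹)(3.88×10⁻³)/1.42 ≈ 1.31 T.

B ≈ 1.31 T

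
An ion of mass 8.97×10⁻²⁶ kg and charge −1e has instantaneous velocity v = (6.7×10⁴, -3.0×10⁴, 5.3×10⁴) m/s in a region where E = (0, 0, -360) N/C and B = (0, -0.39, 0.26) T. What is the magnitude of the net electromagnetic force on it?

v×B = (1.29×10⁴, -1.74×10⁴, -2.61×10⁴) N/C.
E + v×B = (1.29×10⁴, -1.74×10⁴, -2.65×10⁴) N/C.
F = q(E + v×B) = (−1.602×10⁻¹⁹ C)·(1.29×10⁴, -1.74×10⁴, -2.65×10⁴) = (-2.06×10⁻¹⁵, 2.79×10⁻¹⁵, 4.24×10⁻¹⁵) N.
|F| = 5.48×10⁻¹⁵ N.

|F| ≈ 5.48×10⁻¹⁵ N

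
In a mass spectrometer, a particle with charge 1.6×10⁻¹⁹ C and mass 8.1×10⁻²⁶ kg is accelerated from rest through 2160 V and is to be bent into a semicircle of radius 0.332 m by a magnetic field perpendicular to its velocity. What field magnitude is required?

v = √(2|q|V/m) = √(2·1.6×10⁻¹⁹·2160/8.1×10⁻²⁶) ≈ 9.238×10⁴ m/s.
B = mv/(|q|r) = (8.1×10⁻²⁶)(9.238×10⁴)/((1.6×10⁻¹⁹)(0.332)) ≈ 0.141 T.

B ≈ 0.141 T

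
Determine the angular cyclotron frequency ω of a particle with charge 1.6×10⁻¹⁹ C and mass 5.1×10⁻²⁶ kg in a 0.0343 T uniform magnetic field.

ω ≈ 1.08×10⁵ rad/s

ω = |q|B/m.
ω = (1.6×10⁻¹⁹)(0.0343)/5.1×10⁻²⁶ ≈ 1.08×10⁵ rad/s.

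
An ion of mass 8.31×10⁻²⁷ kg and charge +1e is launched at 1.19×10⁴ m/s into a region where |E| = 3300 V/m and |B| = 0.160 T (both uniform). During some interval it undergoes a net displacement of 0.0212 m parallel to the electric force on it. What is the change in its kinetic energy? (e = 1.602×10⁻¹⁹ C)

ΔKE ≈ 1.12×10⁻¹⁷ J

The magnetic force is always ⟂ v and does no work; only the electric force changes KE.
ΔKE = F_E · d = |q|E d = (1.602×10⁻¹⁹)(3300)(0.0212) ≈ 1.12×10⁻¹⁷ J.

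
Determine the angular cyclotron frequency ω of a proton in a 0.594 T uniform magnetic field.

ω ≈ 5.69×10⁷ rad/s

ω = |q|B/m.
ω = (1.602×10⁻¹⁹)(0.594)/1.673×10⁻²⁷ ≈ 5.69×10⁷ rad/s.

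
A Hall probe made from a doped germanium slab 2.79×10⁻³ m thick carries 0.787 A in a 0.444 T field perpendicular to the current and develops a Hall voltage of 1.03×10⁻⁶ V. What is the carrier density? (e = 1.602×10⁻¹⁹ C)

From V_H = IB/(n e t), n = IB/(V_H e t).
n = (0.787)(0.444)/((1.03×10⁻⁶)(1.602×10⁻¹⁹)(2.79×10⁻³)) ≈ 7.59×10²⁶ m⁻³.

n ≈ 7.59×10²⁶ m⁻³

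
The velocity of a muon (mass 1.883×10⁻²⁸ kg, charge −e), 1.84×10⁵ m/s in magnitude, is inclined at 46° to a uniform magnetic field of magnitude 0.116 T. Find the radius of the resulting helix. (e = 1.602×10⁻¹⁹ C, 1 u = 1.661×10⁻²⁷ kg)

r ≈ 1.34×10⁻³ m

v⊥ = v sinθ = 1.84×10⁵·sin46° ≈ 1.324×10⁵ m/s.
r = m v⊥/(|q|B) = (1.883×10⁻²⁸)(1.324×10⁵)/((1.602×10⁻¹⁹)(0.116)) ≈ 1.34×10⁻³ m.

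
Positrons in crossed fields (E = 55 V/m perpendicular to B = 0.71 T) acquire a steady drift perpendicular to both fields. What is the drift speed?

v_d ≈ 77 m/s

The E×B drift speed is v_d = E/B.
v_d = 55/0.71 = 77 m/s.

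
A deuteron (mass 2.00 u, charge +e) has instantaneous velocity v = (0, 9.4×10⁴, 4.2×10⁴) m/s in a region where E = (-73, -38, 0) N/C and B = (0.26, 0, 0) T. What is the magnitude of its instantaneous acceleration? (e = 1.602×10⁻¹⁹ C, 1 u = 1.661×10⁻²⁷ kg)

|a| ≈ 1.29×10¹² m/s²

v×B = (0, 1.09×10⁴, -2.44×10⁴) N/C.
E + v×B = (-73.0, 1.09×10⁴, -2.44×10⁴) N/C.
F = q(E + v×B) = (1.602×10⁻¹⁹ C)·(-73.0, 1.09×10⁴, -2.44×10⁴) = (-1.17×10⁻¹⁷, 1.74×10⁻¹⁵, -3.92×10⁻¹⁵) N.
|a| = |F|/m = 4.286×10⁻¹⁵/3.322×10⁻²⁷ ≈ 1.29×10¹² m/s².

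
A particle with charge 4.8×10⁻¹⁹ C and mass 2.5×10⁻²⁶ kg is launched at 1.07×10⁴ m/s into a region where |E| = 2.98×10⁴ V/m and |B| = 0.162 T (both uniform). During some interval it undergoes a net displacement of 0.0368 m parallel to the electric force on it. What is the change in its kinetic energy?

ΔKE ≈ 5.26×10⁻¹⁶ J

The magnetic force is always ⟂ v and does no work; only the electric force changes KE.
ΔKE = F_E · d = |q|E d = (4.8×10⁻¹⁹)(2.98×10⁴)(0.0368) ≈ 5.26×10⁻¹⁶ J.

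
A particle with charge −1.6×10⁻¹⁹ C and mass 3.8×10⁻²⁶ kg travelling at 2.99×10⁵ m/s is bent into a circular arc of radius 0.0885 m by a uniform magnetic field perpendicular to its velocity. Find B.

B ≈ 0.802 T

From |q|vB = mv²/r, B = mv/(|q|r).
B = (3.8×10⁻²⁶)(2.99×10⁵)/((1.6×10⁻¹⁹)(0.0885)) ≈ 0.802 T.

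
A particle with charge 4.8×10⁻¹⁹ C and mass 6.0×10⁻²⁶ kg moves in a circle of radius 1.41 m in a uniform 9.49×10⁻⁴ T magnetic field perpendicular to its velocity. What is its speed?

v ≈ 1.07×10⁴ m/s

From |q|vB = mv²/r, v = |q|Br/m.
v = (4.8×10⁻¹⁹)(9.49×10⁻⁴)(1.41)/6.0×10⁻²⁶ ≈ 1.07×10⁴ m/s.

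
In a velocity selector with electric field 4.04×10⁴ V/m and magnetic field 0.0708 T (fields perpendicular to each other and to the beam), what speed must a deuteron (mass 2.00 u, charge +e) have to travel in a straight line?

Straight-line motion ⇒ electric and magnetic forces cancel, so E = vB.
v = E/B = 4.04×10⁴/0.0708 = 5.71×10⁵ m/s.

v = 5.71×10⁵ m/s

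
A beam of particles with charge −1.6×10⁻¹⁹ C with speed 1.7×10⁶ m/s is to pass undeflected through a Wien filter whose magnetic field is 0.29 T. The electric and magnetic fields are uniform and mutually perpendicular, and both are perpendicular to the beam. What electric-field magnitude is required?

For straight-line motion qE = qvB, so E = vB.
E = 1.7×10⁶ × 0.29 = 4.9×10⁵ V/m.

E = 4.9×10⁵ V/m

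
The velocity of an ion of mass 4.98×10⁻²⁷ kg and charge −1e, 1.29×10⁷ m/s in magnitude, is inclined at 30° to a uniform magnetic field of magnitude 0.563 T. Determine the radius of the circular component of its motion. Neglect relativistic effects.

v⊥ = v sinθ = 1.29×10⁷·sin30° ≈ 6.450×10⁶ m/s.
r = m v⊥/(|q|B) = (4.98×10⁻²⁷)(6.450×10⁶)/((1.602×10⁻¹⁹)(0.563)) ≈ 0.356 m.

r ≈ 0.356 m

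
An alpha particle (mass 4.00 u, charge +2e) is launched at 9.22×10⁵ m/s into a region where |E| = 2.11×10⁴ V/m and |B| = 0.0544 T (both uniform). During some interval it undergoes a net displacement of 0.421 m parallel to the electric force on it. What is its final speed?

B does no work; ΔKE = |q|E d.
½mv_f² = ½mv₀² + |q|Ed = ½(6.644×10⁻²⁷)(9.22×10⁵)² + (3.204×10⁻¹⁹)(2.11×10⁴)(0.421) ≈ 2.824×10⁻¹⁵ J + 2.846×10⁻¹⁵ J ≈ 5.670×10⁻¹⁵ J.
v_f = √(2·5.670×10⁻¹⁵/6.644×10⁻²⁷) ≈ 1.31×10⁶ m/s.

v_f ≈ 1.31×10⁶ m/s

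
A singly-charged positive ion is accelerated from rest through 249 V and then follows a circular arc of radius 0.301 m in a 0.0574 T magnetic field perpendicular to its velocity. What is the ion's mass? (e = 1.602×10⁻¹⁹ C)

Combine |q|V = ½mv² and r = mv/(|q|B): eliminate v to get m = qB²r²/(2V).
m = (1.602×10⁻¹⁹)(0.0574)²(0.301)²/(2·249) ≈ 9.60×10⁻²⁶ kg.

m ≈ 9.60×10⁻²⁶ kg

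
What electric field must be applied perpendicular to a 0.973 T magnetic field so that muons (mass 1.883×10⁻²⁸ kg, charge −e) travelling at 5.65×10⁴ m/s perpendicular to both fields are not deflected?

For straight-line motion qE = qvB, so E = vB.
E = 5.65×10⁴ × 0.973 = 5.50×10⁴ V/m.

E = 5.50×10⁴ V/m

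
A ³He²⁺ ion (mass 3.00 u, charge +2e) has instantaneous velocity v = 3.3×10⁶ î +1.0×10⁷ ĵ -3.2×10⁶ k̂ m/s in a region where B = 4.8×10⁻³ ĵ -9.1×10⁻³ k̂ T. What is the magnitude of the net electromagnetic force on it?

v×B = (-7.56×10⁴, 3.00×10⁴, 1.58×10⁴) N/C.
F = q v×B = (3.204×10⁻¹⁹ C)·(-7.56×10⁴, 3.00×10⁴, 1.58×10⁴) = (-2.42×10⁻¹⁴, 9.62×10⁻¹⁵, 5.08×10⁻¹⁵) N.
|F| = 2.66×10⁻¹⁴ N.

|F| ≈ 2.66×10⁻¹⁴ N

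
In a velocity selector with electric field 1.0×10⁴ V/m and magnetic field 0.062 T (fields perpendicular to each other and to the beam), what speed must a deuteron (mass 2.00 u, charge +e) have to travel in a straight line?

For undeflected motion the electric and magnetic forces balance: qE = qvB.
v = E/B = 1.0×10⁴/0.062 = 1.6×10⁵ m/s.

v = 1.6×10⁵ m/s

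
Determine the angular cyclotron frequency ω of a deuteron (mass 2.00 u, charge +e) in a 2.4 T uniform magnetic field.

ω ≈ 1.2×10⁸ rad/s

ω = |q|B/m.
ω = (1.602×10⁻¹⁹)(2.4)/3.322×10⁻²⁷ ≈ 1.2×10⁸ rad/s.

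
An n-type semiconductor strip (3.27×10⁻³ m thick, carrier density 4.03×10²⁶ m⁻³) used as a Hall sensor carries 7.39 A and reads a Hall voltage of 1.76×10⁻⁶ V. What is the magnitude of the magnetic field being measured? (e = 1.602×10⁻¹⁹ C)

B ≈ 0.0503 T

From V_H = IB/(n e t), B = V_H n e t / I.
B = (1.76×10⁻⁶)(4.03×10²⁶)(1.602×10⁻¹⁹)(3.27×10⁻³)/7.39 ≈ 0.0503 T.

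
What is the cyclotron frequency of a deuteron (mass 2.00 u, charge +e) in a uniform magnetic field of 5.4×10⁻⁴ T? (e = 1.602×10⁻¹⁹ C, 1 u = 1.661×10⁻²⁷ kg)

f ≈ 4100 Hz

f = |q|B/(2πm).
f = (1.602×10⁻¹⁹)(5.4×10⁻⁴)/(2π·3.322×10⁻²⁷) ≈ 4100 Hz.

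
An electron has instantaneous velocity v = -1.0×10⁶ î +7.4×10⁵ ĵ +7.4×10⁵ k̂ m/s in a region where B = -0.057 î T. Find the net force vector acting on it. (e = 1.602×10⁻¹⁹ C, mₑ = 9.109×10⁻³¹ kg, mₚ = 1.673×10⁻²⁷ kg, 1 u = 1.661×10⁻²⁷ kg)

F ≈ (0, 6.76×10⁻¹⁵, -6.76×10⁻¹⁵) N

v×B = (0, -4.22×10⁴, 4.22×10⁴) N/C.
F = q v×B = (−1.602×10⁻¹⁹ C)·(0, -4.22×10⁴, 4.22×10⁴) = (0, 6.76×10⁻¹⁵, -6.76×10⁻¹⁵) N.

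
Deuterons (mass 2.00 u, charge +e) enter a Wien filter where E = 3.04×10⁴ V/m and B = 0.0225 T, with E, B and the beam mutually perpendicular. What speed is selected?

v = 1.35×10⁶ m/s

For undeflected motion the electric and magnetic forces balance: qE = qvB.
v = E/B = 3.04×10⁴/0.0225 = 1.35×10⁶ m/s.
The result is independent of the particle's charge and mass.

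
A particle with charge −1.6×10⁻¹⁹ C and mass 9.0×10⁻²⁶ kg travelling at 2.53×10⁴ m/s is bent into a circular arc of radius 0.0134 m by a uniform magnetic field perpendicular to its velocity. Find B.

From |q|vB = mv²/r, B = mv/(|q|r).
B = (9.0×10⁻²⁶)(2.53×10⁴)/((1.6×10⁻¹⁹)(0.0134)) ≈ 1.06 T.

B ≈ 1.06 T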